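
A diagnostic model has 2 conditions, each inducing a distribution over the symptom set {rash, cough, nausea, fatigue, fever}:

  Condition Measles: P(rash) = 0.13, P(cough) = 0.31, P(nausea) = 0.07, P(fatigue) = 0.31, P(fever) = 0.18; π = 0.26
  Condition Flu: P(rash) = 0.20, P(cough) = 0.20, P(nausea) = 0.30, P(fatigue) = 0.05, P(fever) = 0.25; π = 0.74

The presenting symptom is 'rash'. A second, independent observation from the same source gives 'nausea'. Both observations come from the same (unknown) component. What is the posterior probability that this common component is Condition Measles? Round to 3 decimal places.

By Bayes' theorem, P(k | x) = w_k f_k(x) / Σ_j w_j f_j(x).
Since both observations come from the same component, the likelihood for component k is f_k(x₁)·f_k(x₂).
  f_Measles = [P(rash | comp) = 0.13] × [0.07] = 0.0091
  f_Flu = [P(rash | comp) = 0.20] × [0.3] = 0.06
Prior × likelihood for each component:
  w_Measles·f_Measles = 0.26 × 0.0091 = 0.002366
  w_Flu·f_Flu = 0.74 × 0.06 = 0.0444
Evidence: 0.002366 + 0.0444 = 0.046766
So the posterior for Condition Measles is 0.002366 / 0.046766 ≈ 0.051.

0.051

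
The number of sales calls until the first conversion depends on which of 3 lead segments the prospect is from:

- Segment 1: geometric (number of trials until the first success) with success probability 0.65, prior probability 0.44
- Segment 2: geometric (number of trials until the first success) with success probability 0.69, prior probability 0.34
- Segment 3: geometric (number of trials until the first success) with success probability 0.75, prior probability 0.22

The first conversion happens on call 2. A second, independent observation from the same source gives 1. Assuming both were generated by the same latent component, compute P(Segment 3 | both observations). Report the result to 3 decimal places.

The responsibility of component k is w_k f_k(x) divided by Σ_j w_j f_j(x).
Since both observations come from the same component, the likelihood for component k is f_k(x₁)·f_k(x₂).
  L_1 = [0.65·(1−0.65)^1 = 0.65·0.35 = 0.2275] × [0.65] = 0.147875
  L_2 = [0.69·(1−0.69)^1 = 0.69·0.31 = 0.2139] × [0.69] = 0.147591
  L_3 = [0.75·(1−0.75)^1 = 0.75·0.25 = 0.1875] × [0.75] = 0.140625
Weight by the priors:
  w_1·L_1 = 0.44 × 0.147875 = 0.065065
  w_2·L_2 = 0.34 × 0.147591 = 0.0501809
  w_3·L_3 = 0.22 × 0.140625 = 0.0309375
Evidence: 0.065065 + 0.0501809 + 0.0309375 = 0.146183
P(Segment 3 | data) = 0.0309375 / 0.146183 ≈ 0.212

0.212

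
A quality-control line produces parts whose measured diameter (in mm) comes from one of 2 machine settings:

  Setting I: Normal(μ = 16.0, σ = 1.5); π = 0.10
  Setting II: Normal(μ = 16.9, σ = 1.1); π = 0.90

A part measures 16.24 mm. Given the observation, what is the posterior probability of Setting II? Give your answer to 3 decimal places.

Apply Bayes' rule: the posterior for each component is proportional to its prior times its likelihood at x.
Normal densities:
  p_I = 0.262579
  p_II = 0.302931
Multiply by the mixture weights:
  π_I·p_I = 0.10 × 0.262579 = 0.0262579
  π_II·p_II = 0.90 × 0.302931 = 0.272638
Evidence: 0.0262579 + 0.272638 = 0.298896
P(Setting II | data) ≈ 0.912

0.912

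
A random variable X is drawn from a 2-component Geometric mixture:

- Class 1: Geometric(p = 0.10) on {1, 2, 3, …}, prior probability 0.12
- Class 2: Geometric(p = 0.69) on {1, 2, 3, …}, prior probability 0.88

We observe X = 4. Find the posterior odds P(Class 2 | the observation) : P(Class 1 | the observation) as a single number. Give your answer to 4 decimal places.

Posterior odds = (π_i f_i(x)) / (π_j f_j(x)); the normalising sum cancels.
Evaluate each component's likelihood at the observed value:
  f_1 = 0.10·(1−0.10)^3 = 0.10·0.729 = 0.0729
  f_2 = 0.69·(1−0.69)^3 = 0.69·0.029791 = 0.0205558
Odds = (0.88/0.12) × (0.0205558/0.0729) = 7.33333 × 0.281972 ≈ 2.0678

2.0678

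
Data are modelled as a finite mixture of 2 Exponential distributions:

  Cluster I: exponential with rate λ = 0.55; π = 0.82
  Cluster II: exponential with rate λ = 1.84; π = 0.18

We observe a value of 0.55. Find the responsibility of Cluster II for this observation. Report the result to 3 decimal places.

P(component k | x) = w_k·f_k(x) / marginal(x), where marginal(x) = Σ_j w_j·f_j(x).
Evaluate each component's likelihood at the observed value:
  f_I = 0.406433
  f_II = 0.668824
Prior × likelihood for each component:
  w_I·f_I = 0.82 × 0.406433 = 0.333275
  w_II·f_II = 0.18 × 0.668824 = 0.120388
Evidence: 0.333275 + 0.120388 = 0.453663
Responsibility of Cluster II: 0.120388 / 0.453663 ≈ 0.265

0.265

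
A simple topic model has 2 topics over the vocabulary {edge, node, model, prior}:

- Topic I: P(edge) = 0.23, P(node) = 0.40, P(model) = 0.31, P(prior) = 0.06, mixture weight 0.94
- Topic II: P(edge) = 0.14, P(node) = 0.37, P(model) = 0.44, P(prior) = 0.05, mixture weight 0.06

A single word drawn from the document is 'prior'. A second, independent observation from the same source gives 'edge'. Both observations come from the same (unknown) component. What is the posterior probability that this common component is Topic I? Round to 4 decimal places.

0.9686

Posterior ∝ prior × likelihood, so P(k | x) ∝ w_k f_k(x); normalise over all components.
Since both observations come from the same component, the likelihood for component k is f_k(x₁)·f_k(x₂).
  L_I = [P(prior | comp) = 0.06] × [0.23] = 0.0138
  L_II = [P(prior | comp) = 0.05] × [0.14] = 0.007
Prior × likelihood for each component:
  w_I·L_I = 0.94 × 0.0138 = 0.012972
  w_II·L_II = 0.06 × 0.007 = 0.00042
Marginal: 0.012972 + 0.00042 = 0.013392
P(Topic I | data) ≈ 0.9686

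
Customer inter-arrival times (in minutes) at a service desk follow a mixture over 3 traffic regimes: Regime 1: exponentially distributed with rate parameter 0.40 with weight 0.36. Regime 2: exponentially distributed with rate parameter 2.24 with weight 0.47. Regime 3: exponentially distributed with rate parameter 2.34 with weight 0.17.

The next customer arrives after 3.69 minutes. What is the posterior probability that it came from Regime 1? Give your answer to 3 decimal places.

0.990

Apply Bayes' rule: the posterior for each component is proportional to its prior times its likelihood at x.
Component likelihoods at x = 3.69 minutes:
  p_1 = 0.09142
  p_2 = 0.000576161
  p_3 = 0.000416157
Unnormalised posteriors:
  P(Z=1)·p_1 = 0.36 × 0.09142 = 0.0329112
  P(Z=2)·p_2 = 0.47 × 0.000576161 = 0.000270795
  P(Z=3)·p_3 = 0.17 × 0.000416157 = 7.07466e-05
Normaliser: 0.0329112 + 0.000270795 + 7.07466e-05 = 0.0332528
So the posterior for Regime 1 is 0.0329112 / 0.0332528 ≈ 0.990.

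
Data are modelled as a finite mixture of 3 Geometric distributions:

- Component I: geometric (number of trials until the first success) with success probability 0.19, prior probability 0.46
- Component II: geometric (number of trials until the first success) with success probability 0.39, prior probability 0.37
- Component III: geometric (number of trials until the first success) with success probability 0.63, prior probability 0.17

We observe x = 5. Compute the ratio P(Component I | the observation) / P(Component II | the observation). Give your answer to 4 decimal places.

Only the two components matter; the odds are (w_i f_i(x)) / (w_j f_j(x)).
Component likelihoods at x = 5:
  L_I = 0.19·(1−0.19)^4 = 0.19·0.430467 = 0.0817888
  L_II = 0.39·(1−0.39)^4 = 0.39·0.138458 = 0.0539988
  L_III = 0.63·(1−0.63)^4 = 0.63·0.0187416 = 0.0118072
0.0376228 / 0.0199795 ≈ 1.8831

1.8831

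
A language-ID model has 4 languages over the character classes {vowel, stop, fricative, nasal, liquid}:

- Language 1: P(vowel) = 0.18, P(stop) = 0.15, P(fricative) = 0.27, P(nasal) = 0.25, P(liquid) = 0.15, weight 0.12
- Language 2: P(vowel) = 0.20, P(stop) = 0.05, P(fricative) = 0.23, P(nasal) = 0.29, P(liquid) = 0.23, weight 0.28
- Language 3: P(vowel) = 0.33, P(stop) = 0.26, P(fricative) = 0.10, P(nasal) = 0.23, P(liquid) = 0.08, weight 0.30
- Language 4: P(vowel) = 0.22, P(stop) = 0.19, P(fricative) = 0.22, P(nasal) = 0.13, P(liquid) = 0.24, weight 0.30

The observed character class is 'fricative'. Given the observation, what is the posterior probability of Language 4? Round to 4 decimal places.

0.3423

By Bayes' theorem, P(k | x) = w_k f_k(x) / Σ_j w_j f_j(x).
Evaluate each component's likelihood at the observed value:
  f_1 = 0.27
  f_2 = 0.23
  f_3 = 0.1
  f_4 = 0.22
Prior × likelihood for each component:
  w_1·f_1 = 0.12 × 0.27 = 0.0324
  w_2·f_2 = 0.28 × 0.23 = 0.0644
  w_3·f_3 = 0.30 × 0.1 = 0.03
  w_4·f_4 = 0.30 × 0.22 = 0.066
Marginal: 0.0324 + 0.0644 + 0.03 + 0.066 = 0.1928
Responsibility of Language 4: 0.066 / 0.1928 ≈ 0.3423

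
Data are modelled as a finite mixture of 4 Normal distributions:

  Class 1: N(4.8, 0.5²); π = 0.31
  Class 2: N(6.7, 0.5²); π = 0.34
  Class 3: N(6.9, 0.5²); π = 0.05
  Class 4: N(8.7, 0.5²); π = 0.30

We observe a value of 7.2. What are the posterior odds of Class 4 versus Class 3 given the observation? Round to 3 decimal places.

Only the two components matter; the odds are (π_i f_i(x)) / (π_j f_j(x)).
Evaluate each component's likelihood at the observed value:
  f_1 = 7.9226e-06
  f_2 = 0.483941
  f_3 = 0.666449
  f_4 = 0.0088637
0.00265911 / 0.0333225 ≈ 0.080

0.080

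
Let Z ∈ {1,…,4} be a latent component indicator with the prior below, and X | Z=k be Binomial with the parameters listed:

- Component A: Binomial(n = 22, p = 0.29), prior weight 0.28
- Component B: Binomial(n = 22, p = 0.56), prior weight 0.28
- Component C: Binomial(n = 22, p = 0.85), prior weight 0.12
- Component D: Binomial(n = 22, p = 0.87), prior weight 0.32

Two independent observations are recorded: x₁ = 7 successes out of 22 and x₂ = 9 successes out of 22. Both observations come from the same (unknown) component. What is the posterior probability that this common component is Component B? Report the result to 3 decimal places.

Apply Bayes' rule: the posterior for each component is proportional to its prior times its likelihood at x.
Since both observations come from the same component, the likelihood for component k is f_k(x₁)·f_k(x₂).
  f_A = [0.172782] × [0.0840744] = 0.0145265
  f_B = [0.0132112] × [0.0624166] = 0.000824599
  f_C = [2.39408e-08] × [2.24223e-06] = 5.36806e-14
  f_D = [3.29323e-09] × [4.3019e-07] = 1.41671e-15
Prior × likelihood for each component:
  P(Z=A)·f_A = 0.28 × 0.0145265 = 0.00406742
  P(Z=B)·f_B = 0.28 × 0.000824599 = 0.000230888
  P(Z=C)·f_C = 0.12 × 5.36806e-14 = 6.44168e-15
  P(Z=D)·f_D = 0.32 × 1.41671e-15 = 4.53348e-16
Marginal: 0.00406742 + 0.000230888 + 6.44168e-15 + 4.53348e-16 = 0.00429831
P(Component B | x) ≈ 0.054

0.054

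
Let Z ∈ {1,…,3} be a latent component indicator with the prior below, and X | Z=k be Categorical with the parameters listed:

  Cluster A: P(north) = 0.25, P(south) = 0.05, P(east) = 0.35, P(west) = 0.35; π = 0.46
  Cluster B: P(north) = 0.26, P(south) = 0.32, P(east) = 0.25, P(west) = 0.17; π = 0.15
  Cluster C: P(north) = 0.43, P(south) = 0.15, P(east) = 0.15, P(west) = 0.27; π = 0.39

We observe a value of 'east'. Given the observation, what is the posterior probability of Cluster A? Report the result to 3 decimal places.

0.626

P(component k | x) = P(Z=k)·f_k(x) / marginal(x), where marginal(x) = Σ_j P(Z=j)·f_j(x).
Component likelihoods at x = 'east':
  L_A = 0.35
  L_B = 0.25
  L_C = 0.15
Multiply by the mixture weights:
  P(Z=A)·L_A = 0.46 × 0.35 = 0.161
  P(Z=B)·L_B = 0.15 × 0.25 = 0.0375
  P(Z=C)·L_C = 0.39 × 0.15 = 0.0585
Marginal: 0.161 + 0.0375 + 0.0585 = 0.257
Responsibility of Cluster A: 0.161 / 0.257 ≈ 0.626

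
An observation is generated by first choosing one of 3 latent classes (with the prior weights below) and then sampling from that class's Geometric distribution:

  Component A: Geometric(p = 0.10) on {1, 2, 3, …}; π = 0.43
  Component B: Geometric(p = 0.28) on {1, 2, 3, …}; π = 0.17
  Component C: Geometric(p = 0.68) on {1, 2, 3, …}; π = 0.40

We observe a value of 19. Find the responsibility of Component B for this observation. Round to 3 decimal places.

0.020

The responsibility of component k is π_k f_k(x) divided by Σ_j π_j f_j(x).
Evaluate each component's likelihood at the observed value:
  L_A = 0.0150095
  L_B = 0.000757082
  L_C = 8.41799e-10
Multiply by the mixture weights:
  π_A·L_A = 0.43 × 0.0150095 = 0.00645407
  π_B·L_B = 0.17 × 0.000757082 = 0.000128704
  π_C·L_C = 0.40 × 8.41799e-10 = 3.3672e-10
Marginal: 0.00645407 + 0.000128704 + 3.3672e-10 = 0.00658277
So the posterior for Component B is 0.000128704 / 0.00658277 ≈ 0.020.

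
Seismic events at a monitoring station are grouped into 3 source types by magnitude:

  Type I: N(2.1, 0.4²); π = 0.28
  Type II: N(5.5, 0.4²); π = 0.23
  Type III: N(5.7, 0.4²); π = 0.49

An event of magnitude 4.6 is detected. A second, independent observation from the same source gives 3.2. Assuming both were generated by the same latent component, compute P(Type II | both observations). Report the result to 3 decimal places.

0.954

By Bayes' theorem, P(k | x) = π_k f_k(x) / Σ_j π_j f_j(x).
Since both observations come from the same component, the likelihood for component k is f_k(x₁)·f_k(x₂).
  L_I = [(1/(0.4·√(2π)))·exp(−(4.6−2.1)²/(2·0.4²)) = 0.997356·exp(-19.53125) = 3.285e-09] × [0.0227339] = 7.4681e-11
  L_II = [(1/(0.4·√(2π)))·exp(−(4.6−5.5)²/(2·0.4²)) = 0.997356·exp(-2.53125) = 0.0793491] × [6.59811e-08] = 5.23554e-09
  L_III = [(1/(0.4·√(2π)))·exp(−(4.6−5.7)²/(2·0.4²)) = 0.997356·exp(-3.78125) = 0.0227339] × [3.285e-09] = 7.4681e-11
Prior × likelihood for each component:
  π_I·L_I = 0.28 × 7.4681e-11 = 2.09107e-11
  π_II·L_II = 0.23 × 5.23554e-09 = 1.20417e-09
  π_III·L_III = 0.49 × 7.4681e-11 = 3.65937e-11
Marginal: 2.09107e-11 + 1.20417e-09 + 3.65937e-11 = 1.26168e-09
So the posterior for Type II is 1.20417e-09 / 1.26168e-09 ≈ 0.954.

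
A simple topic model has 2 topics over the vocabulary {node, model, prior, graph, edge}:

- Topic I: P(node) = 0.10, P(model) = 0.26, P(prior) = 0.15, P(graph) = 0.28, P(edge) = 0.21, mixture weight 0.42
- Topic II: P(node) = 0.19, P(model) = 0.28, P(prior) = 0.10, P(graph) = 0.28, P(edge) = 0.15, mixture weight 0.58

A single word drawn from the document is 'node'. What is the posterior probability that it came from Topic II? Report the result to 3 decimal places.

P(component k | x) = P(Z=k)·f_k(x) / marginal(x), where marginal(x) = Σ_j P(Z=j)·f_j(x).
Categorical probabilities:
  f_I = P(node | comp) = 0.10
  f_II = P(node | comp) = 0.19
Weight by the priors:
  P(Z=I)·f_I = 0.42 × 0.1 = 0.042
  P(Z=II)·f_II = 0.58 × 0.19 = 0.1102
Evidence: 0.042 + 0.1102 = 0.1522
P(Topic II | x) = 0.1102 / 0.1522 ≈ 0.724

0.724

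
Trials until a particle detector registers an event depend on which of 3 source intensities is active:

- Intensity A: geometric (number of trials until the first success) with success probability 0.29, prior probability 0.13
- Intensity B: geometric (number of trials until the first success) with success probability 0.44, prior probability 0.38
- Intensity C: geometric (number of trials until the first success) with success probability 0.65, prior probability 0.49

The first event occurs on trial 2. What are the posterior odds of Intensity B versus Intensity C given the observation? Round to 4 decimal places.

0.8399

Posterior odds = (w_i f_i(x)) / (w_j f_j(x)); the normalising sum cancels.
Evaluate each component's likelihood at the observed value:
  L_A = 0.2059
  L_B = 0.2464
  L_C = 0.2275
Odds = (0.38/0.49) × (0.2464/0.2275) = 0.77551 × 1.08308 ≈ 0.8399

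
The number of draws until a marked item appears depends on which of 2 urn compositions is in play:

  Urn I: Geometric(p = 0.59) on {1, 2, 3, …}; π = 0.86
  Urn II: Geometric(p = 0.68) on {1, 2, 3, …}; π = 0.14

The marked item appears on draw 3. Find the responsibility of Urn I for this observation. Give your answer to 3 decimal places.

P(component k | x) = π_k·f_k(x) / marginal(x), where marginal(x) = Σ_j π_j·f_j(x).
Evaluate each component's likelihood at the observed value:
  f_I = 0.59·(1−0.59)^2 = 0.59·0.1681 = 0.099179
  f_II = 0.68·(1−0.68)^2 = 0.68·0.1024 = 0.069632
Unnormalised posteriors:
  π_I·f_I = 0.86 × 0.099179 = 0.0852939
  π_II·f_II = 0.14 × 0.069632 = 0.00974848
Marginal: 0.0852939 + 0.00974848 = 0.0950424
P(Urn I | x) = 0.0852939 / 0.0950424 ≈ 0.897

0.897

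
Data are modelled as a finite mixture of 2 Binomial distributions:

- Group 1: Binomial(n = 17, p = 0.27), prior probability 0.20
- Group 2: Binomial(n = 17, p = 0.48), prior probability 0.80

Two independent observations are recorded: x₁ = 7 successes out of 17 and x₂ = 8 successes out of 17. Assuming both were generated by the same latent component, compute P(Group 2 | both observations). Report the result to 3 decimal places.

By Bayes' theorem, P(k | x) = π_k f_k(x) / Σ_j π_j f_j(x).
Since both observations come from the same component, the likelihood for component k is f_k(x₁)·f_k(x₂).
  f_1 = [C(17,7)·0.27^7·0.73^10 = 19448·0.000104604·0.0429763 = 0.0874279] × [0.0404204] = 0.00353387
  f_2 = [C(17,7)·0.48^7·0.52^10 = 19448·0.00587068·0.00144555 = 0.165043] × [0.190434] = 0.0314298
Unnormalised posteriors:
  π_1·f_1 = 0.20 × 0.00353387 = 0.000706774
  π_2·f_2 = 0.80 × 0.0314298 = 0.0251439
Sum: 0.000706774 + 0.0251439 = 0.0258506
P(Group 2 | data) ≈ 0.973

0.973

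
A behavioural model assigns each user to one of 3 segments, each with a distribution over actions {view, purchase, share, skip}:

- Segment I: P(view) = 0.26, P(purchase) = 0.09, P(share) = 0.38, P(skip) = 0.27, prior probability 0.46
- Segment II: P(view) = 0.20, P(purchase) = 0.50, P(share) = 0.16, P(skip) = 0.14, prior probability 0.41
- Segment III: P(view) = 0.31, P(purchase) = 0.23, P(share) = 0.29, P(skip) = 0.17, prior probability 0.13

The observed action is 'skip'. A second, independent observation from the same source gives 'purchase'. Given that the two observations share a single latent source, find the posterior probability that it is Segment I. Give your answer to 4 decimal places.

0.2486

Posterior ∝ prior × likelihood, so P(k | x) ∝ π_k f_k(x); normalise over all components.
Since both observations come from the same component, the likelihood for component k is f_k(x₁)·f_k(x₂).
  p_I = [P(skip | comp) = 0.27] × [0.09] = 0.0243
  p_II = [P(skip | comp) = 0.14] × [0.5] = 0.07
  p_III = [P(skip | comp) = 0.17] × [0.23] = 0.0391
Multiply by the mixture weights:
  π_I·p_I = 0.46 × 0.0243 = 0.011178
  π_II·p_II = 0.41 × 0.07 = 0.0287
  π_III·p_III = 0.13 × 0.0391 = 0.005083
Normaliser: 0.011178 + 0.0287 + 0.005083 = 0.044961
P(Segment I | x₁, x₂) ≈ 0.2486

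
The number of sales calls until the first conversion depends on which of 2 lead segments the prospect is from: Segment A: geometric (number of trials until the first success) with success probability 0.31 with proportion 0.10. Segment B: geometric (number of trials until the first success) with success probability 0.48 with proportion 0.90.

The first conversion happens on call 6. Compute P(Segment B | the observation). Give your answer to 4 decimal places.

0.7721

By Bayes' theorem, P(k | x) = w_k f_k(x) / Σ_j w_j f_j(x).
Geometric probabilities:
  p_A = 0.31·(1−0.31)^5 = 0.31·0.156403 = 0.048485
  p_B = 0.48·(1−0.48)^5 = 0.48·0.0380204 = 0.0182498
Weight by the priors:
  w_A·p_A = 0.10 × 0.048485 = 0.0048485
  w_B·p_B = 0.90 × 0.0182498 = 0.0164248
Normaliser: 0.0048485 + 0.0164248 = 0.0212733
P(Segment B | the observation) ≈ 0.7721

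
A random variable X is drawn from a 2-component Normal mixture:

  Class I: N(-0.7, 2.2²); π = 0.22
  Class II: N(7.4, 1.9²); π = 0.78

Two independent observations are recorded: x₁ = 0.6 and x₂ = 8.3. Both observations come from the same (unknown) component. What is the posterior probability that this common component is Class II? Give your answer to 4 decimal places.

By Bayes' theorem, P(k | x) = w_k f_k(x) / Σ_j w_j f_j(x).
Since both observations come from the same component, the likelihood for component k is f_k(x₁)·f_k(x₂).
  p_I = [(1/(2.2·√(2π)))·exp(−(0.6−-0.7)²/(2·2.2²)) = 0.181337·exp(-0.17459) = 0.152288] × [4.21126e-05] = 6.41323e-06
  p_II = [(1/(1.9·√(2π)))·exp(−(0.6−7.4)²/(2·1.9²)) = 0.209970·exp(-6.40443) = 0.000347334] × [0.187687] = 6.51899e-05
Weight by the priors:
  w_I·p_I = 0.22 × 6.41323e-06 = 1.41091e-06
  w_II·p_II = 0.78 × 6.51899e-05 = 5.08482e-05
Marginal: 1.41091e-06 + 5.08482e-05 = 5.22591e-05
P(Class II | x) ≈ 0.9730

0.9730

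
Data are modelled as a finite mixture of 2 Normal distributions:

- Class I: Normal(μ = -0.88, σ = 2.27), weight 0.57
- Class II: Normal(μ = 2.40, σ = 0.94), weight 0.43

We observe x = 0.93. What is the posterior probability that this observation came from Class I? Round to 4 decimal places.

0.5757

The responsibility of component k is π_k f_k(x) divided by Σ_j π_j f_j(x).
Component likelihoods at x = 0.93:
  p_I = (1/(2.27·√(2π)))·exp(−(0.93−-0.88)²/(2·2.27²)) = 0.175745·exp(-0.31789) = 0.127887
  p_II = (1/(0.94·√(2π)))·exp(−(0.93−2.40)²/(2·0.94²)) = 0.424407·exp(-1.22278) = 0.12495
Unnormalised posteriors:
  π_I·p_I = 0.57 × 0.127887 = 0.0728957
  π_II·p_II = 0.43 × 0.12495 = 0.0537283
Denominator: 0.0728957 + 0.0537283 = 0.126624
Responsibility of Class I: 0.0728957 / 0.126624 ≈ 0.5757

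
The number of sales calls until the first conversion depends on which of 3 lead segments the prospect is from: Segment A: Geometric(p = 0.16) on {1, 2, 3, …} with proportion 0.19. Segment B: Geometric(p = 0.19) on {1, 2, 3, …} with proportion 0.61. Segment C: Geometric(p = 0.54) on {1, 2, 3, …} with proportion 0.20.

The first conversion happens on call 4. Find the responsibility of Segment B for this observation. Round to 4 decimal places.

Posterior ∝ prior × likelihood, so P(k | x) ∝ π_k f_k(x); normalise over all components.
Component likelihoods at x = 4:
  p_A = 0.0948326
  p_B = 0.100974
  p_C = 0.0525614
Multiply by the mixture weights:
  π_A·p_A = 0.19 × 0.0948326 = 0.0180182
  π_B·p_B = 0.61 × 0.100974 = 0.061594
  π_C·p_C = 0.20 × 0.0525614 = 0.0105123
Marginal: 0.0180182 + 0.061594 + 0.0105123 = 0.0901245
Responsibility of Segment B: 0.061594 / 0.0901245 ≈ 0.6834

0.6834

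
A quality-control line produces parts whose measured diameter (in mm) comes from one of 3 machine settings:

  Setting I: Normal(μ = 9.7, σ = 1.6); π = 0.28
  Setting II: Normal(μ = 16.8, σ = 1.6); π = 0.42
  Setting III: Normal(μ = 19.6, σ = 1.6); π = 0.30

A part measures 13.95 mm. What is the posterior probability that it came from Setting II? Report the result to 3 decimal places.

P(component k | x) = w_k·f_k(x) / marginal(x), where marginal(x) = Σ_j w_j·f_j(x).
Normal densities:
  p_I = (1/(1.6·√(2π)))·exp(−(13.95−9.7)²/(2·1.6²)) = 0.249339·exp(-3.52783) = 0.00732271
  p_II = (1/(1.6·√(2π)))·exp(−(13.95−16.8)²/(2·1.6²)) = 0.249339·exp(-1.58643) = 0.0510287
  p_III = (1/(1.6·√(2π)))·exp(−(13.95−19.6)²/(2·1.6²)) = 0.249339·exp(-6.23486) = 0.000488679
Weight by the priors:
  w_I·p_I = 0.28 × 0.00732271 = 0.00205036
  w_II·p_II = 0.42 × 0.0510287 = 0.021432
  w_III·p_III = 0.30 × 0.000488679 = 0.000146604
Denominator: 0.00205036 + 0.021432 + 0.000146604 = 0.023629
P(Setting II | x) ≈ 0.907

0.907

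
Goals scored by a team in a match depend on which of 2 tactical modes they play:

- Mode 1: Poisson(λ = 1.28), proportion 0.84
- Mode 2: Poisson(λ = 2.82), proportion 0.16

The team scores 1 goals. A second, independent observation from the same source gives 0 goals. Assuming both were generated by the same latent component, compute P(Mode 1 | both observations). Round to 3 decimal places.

Posterior ∝ prior × likelihood, so P(k | x) ∝ P(Z=k) f_k(x); normalise over all components.
Since both observations come from the same component, the likelihood for component k is f_k(x₁)·f_k(x₂).
  L_1 = [0.355888] × [0.278037] = 0.0989501
  L_2 = [0.168089] × [0.0596059] = 0.0100191
Unnormalised posteriors:
  P(Z=1)·L_1 = 0.84 × 0.0989501 = 0.0831181
  P(Z=2)·L_2 = 0.16 × 0.0100191 = 0.00160305
Sum: 0.0831181 + 0.00160305 = 0.0847211
P(Mode 1 | x₁,x₂) ≈ 0.981

0.981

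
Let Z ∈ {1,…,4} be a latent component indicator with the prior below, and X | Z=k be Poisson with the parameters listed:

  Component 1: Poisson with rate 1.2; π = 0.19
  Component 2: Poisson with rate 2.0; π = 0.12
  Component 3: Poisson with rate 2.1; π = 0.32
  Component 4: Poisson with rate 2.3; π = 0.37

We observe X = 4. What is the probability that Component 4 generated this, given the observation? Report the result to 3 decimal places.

0.476

By Bayes' theorem, P(k | x) = w_k f_k(x) / Σ_j w_j f_j(x).
Component likelihoods at x = 4:
  L_1 = 0.0260232
  L_2 = 0.0902235
  L_3 = 0.099231
  L_4 = 0.116902
Weight by the priors:
  w_1·L_1 = 0.19 × 0.0260232 = 0.0049444
  w_2·L_2 = 0.12 × 0.0902235 = 0.0108268
  w_3·L_3 = 0.32 × 0.099231 = 0.0317539
  w_4·L_4 = 0.37 × 0.116902 = 0.0432538
Normaliser: 0.0049444 + 0.0108268 + 0.0317539 + 0.0432538 = 0.090779
So the posterior for Component 4 is 0.0432538 / 0.090779 ≈ 0.476.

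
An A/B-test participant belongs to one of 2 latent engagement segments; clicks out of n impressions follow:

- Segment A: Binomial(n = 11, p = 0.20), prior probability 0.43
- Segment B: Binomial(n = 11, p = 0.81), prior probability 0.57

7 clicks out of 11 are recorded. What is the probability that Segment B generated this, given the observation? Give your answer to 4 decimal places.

Posterior ∝ prior × likelihood, so P(k | x) ∝ π_k f_k(x); normalise over all components.
Binomial probabilities:
  L_A = 0.00173015
  L_B = 0.0983838
Unnormalised posteriors:
  π_A·L_A = 0.43 × 0.00173015 = 0.000743965
  π_B·L_B = 0.57 × 0.0983838 = 0.0560788
Evidence: 0.000743965 + 0.0560788 = 0.0568227
P(Segment B | data) = 0.0560788 / 0.0568227 ≈ 0.9869

0.9869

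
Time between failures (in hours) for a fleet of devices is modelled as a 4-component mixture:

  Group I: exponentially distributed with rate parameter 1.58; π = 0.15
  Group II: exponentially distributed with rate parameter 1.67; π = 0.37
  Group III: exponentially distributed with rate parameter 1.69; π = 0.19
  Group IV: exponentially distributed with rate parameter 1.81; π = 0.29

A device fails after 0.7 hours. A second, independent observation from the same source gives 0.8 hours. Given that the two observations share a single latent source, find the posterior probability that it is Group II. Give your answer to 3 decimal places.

P(component k | x) = w_k·f_k(x) / marginal(x), where marginal(x) = Σ_j w_j·f_j(x).
Since both observations come from the same component, the likelihood for component k is f_k(x₁)·f_k(x₂).
  L_I = [1.58·e^(−1.58·0.7) = 1.58·e^(−1.1060) = 0.52279] × [0.446384] = 0.233365
  L_II = [1.67·e^(−1.67·0.7) = 1.67·e^(−1.1690) = 0.518831] × [0.439035] = 0.227785
  L_III = [1.69·e^(−1.69·0.7) = 1.69·e^(−1.1830) = 0.517745] × [0.437241] = 0.226379
  L_IV = [1.81·e^(−1.81·0.7) = 1.81·e^(−1.2670) = 0.509832] × [0.425422] = 0.216894
Multiply by the mixture weights:
  w_I·L_I = 0.15 × 0.233365 = 0.0350048
  w_II·L_II = 0.37 × 0.227785 = 0.0842805
  w_III·L_III = 0.19 × 0.226379 = 0.0430121
  w_IV·L_IV = 0.29 × 0.216894 = 0.0628993
Evidence: 0.0350048 + 0.0842805 + 0.0430121 + 0.0628993 = 0.225197
P(Group II | x₁,x₂) = 0.0842805 / 0.225197 ≈ 0.374

0.374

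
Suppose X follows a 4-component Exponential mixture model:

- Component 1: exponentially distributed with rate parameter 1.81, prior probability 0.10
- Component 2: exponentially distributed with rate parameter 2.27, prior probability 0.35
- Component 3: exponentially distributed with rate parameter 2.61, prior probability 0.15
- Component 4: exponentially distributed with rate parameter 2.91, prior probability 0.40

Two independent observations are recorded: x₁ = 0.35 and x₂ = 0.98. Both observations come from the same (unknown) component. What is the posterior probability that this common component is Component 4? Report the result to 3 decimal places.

0.321

The responsibility of component k is π_k f_k(x) divided by Σ_j π_j f_j(x).
Since both observations come from the same component, the likelihood for component k is f_k(x₁)·f_k(x₂).
  L_1 = [0.960623] × [0.307133] = 0.295039
  L_2 = [1.0256] × [0.245411] = 0.251694
  L_3 = [1.04692] × [0.20221] = 0.211697
  L_4 = [1.05091] × [0.168024] = 0.176578
Weight by the priors:
  π_1·L_1 = 0.10 × 0.295039 = 0.0295039
  π_2·L_2 = 0.35 × 0.251694 = 0.088093
  π_3·L_3 = 0.15 × 0.211697 = 0.0317545
  π_4·L_4 = 0.40 × 0.176578 = 0.0706311
Sum: 0.0295039 + 0.088093 + 0.0317545 + 0.0706311 = 0.219983
So the posterior for Component 4 is 0.0706311 / 0.219983 ≈ 0.321.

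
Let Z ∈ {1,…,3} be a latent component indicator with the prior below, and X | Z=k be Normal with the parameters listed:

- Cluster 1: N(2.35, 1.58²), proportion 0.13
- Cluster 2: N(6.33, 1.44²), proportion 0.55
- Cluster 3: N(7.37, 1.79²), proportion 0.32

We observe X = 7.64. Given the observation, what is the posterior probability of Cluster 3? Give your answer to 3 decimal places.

0.411

By Bayes' theorem, P(k | x) = P(Z=k) f_k(x) / Σ_j P(Z=j) f_j(x).
Normal densities:
  p_1 = 0.000929137
  p_2 = 0.183163
  p_3 = 0.220352
Weight by the priors:
  P(Z=1)·p_1 = 0.13 × 0.000929137 = 0.000120788
  P(Z=2)·p_2 = 0.55 × 0.183163 = 0.10074
  P(Z=3)·p_3 = 0.32 × 0.220352 = 0.0705126
Evidence: 0.000120788 + 0.10074 + 0.0705126 = 0.171373
P(Cluster 3 | the observation) ≈ 0.411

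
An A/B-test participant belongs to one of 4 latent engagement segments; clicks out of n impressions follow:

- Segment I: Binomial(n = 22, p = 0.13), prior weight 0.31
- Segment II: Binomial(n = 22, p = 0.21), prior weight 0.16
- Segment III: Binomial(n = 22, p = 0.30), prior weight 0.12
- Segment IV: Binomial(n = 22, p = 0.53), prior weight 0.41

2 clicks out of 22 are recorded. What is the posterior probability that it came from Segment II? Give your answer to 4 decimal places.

0.1600

Posterior ∝ prior × likelihood, so P(k | x) ∝ P(Z=k) f_k(x); normalise over all components.
Evaluate each component's likelihood at the observed value:
  L_I = 0.240926
  L_II = 0.0913256
  L_III = 0.0165888
  L_IV = 1.79523e-05
Multiply by the mixture weights:
  P(Z=I)·L_I = 0.31 × 0.240926 = 0.0746871
  P(Z=II)·L_II = 0.16 × 0.0913256 = 0.0146121
  P(Z=III)·L_III = 0.12 × 0.0165888 = 0.00199066
  P(Z=IV)·L_IV = 0.41 × 1.79523e-05 = 7.36046e-06
Marginal: 0.0746871 + 0.0146121 + 0.00199066 + 7.36046e-06 = 0.0912972
Responsibility of Segment II: 0.0146121 / 0.0912972 ≈ 0.1600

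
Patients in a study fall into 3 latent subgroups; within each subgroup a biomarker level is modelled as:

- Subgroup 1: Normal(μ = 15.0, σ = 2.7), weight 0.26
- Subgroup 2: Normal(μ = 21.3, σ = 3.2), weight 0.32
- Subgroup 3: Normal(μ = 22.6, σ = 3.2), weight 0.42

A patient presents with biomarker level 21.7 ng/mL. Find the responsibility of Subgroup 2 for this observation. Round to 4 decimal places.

0.4318

The responsibility of component k is π_k f_k(x) divided by Σ_j π_j f_j(x).
Normal densities:
  L_1 = (1/(2.7·√(2π)))·exp(−(21.7−15.0)²/(2·2.7²)) = 0.147756·exp(-3.07888) = 0.00679842
  L_2 = (1/(3.2·√(2π)))·exp(−(21.7−21.3)²/(2·3.2²)) = 0.124669·exp(-0.00781) = 0.123699
  L_3 = (1/(3.2·√(2π)))·exp(−(21.7−22.6)²/(2·3.2²)) = 0.124669·exp(-0.03955) = 0.119835
Unnormalised posteriors:
  π_1·L_1 = 0.26 × 0.00679842 = 0.00176759
  π_2·L_2 = 0.32 × 0.123699 = 0.0395838
  π_3·L_3 = 0.42 × 0.119835 = 0.0503307
Sum: 0.00176759 + 0.0395838 + 0.0503307 = 0.091682
P(Subgroup 2 | the observation) ≈ 0.4318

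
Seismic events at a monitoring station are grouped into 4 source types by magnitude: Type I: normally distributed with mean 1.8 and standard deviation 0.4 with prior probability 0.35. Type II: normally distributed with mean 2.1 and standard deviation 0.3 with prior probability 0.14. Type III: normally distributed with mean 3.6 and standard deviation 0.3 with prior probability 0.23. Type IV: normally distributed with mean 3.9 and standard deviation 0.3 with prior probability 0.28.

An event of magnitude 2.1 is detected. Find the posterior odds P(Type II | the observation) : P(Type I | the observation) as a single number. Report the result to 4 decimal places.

The posterior odds equal the prior odds times the likelihood ratio: (π_i/π_j)·(f_i(x)/f_j(x)).
Component likelihoods at x = 2.1:
  f_I = (1/(0.4·√(2π)))·exp(−(2.1−1.8)²/(2·0.4²)) = 0.997356·exp(-0.28125) = 0.752844
  f_II = (1/(0.3·√(2π)))·exp(−(2.1−2.1)²/(2·0.3²)) = 1.329808·exp(-0.00000) = 1.32981
  f_III = (1/(0.3·√(2π)))·exp(−(2.1−3.6)²/(2·0.3²)) = 1.329808·exp(-12.50000) = 4.95573e-06
  f_IV = (1/(0.3·√(2π)))·exp(−(2.1−3.9)²/(2·0.3²)) = 1.329808·exp(-18.00000) = 2.02529e-08
Odds = (0.14/0.35) × (1.32981/0.752844) = 0.4 × 1.76638 ≈ 0.7066

0.7066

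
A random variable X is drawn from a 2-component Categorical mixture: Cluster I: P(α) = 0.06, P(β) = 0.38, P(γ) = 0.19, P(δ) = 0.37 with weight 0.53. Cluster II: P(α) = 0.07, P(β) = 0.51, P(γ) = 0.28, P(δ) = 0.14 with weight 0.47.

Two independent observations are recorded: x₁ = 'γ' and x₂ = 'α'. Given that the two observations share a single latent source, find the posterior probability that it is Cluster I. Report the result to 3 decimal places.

Posterior ∝ prior × likelihood, so P(k | x) ∝ π_k f_k(x); normalise over all components.
Since both observations come from the same component, the likelihood for component k is f_k(x₁)·f_k(x₂).
  L_I = [0.19] × [0.06] = 0.0114
  L_II = [0.28] × [0.07] = 0.0196
Multiply by the mixture weights:
  π_I·L_I = 0.53 × 0.0114 = 0.006042
  π_II·L_II = 0.47 × 0.0196 = 0.009212
Evidence: 0.006042 + 0.009212 = 0.015254
P(Cluster I | x) = 0.006042 / 0.015254 ≈ 0.396

0.396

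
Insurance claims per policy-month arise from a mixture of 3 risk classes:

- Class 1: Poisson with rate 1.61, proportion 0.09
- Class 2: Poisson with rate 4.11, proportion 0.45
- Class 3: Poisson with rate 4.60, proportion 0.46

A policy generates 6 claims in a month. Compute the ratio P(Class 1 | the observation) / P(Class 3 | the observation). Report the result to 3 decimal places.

Posterior odds = (P(Z=i) f_i(x)) / (P(Z=j) f_j(x)); the normalising sum cancels.
Component likelihoods at x = 6 claims:
  p_1 = e^(−1.61)·1.61^6/6! = 0.00483514
  p_2 = e^(−4.11)·4.11^6/6! = 0.109842
  p_3 = e^(−4.60)·4.60^6/6! = 0.13227
0.000435162 / 0.060844 ≈ 0.007

0.007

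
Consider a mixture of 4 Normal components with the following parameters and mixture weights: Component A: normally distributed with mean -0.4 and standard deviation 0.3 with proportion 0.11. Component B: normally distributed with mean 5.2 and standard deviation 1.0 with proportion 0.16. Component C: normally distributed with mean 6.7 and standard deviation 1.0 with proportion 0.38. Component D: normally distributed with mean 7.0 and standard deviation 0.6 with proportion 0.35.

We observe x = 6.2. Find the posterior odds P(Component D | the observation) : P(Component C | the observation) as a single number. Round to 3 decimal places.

Since P(k|x) ∝ π_k f_k(x), the posterior odds are π_i f_i(x) / (π_j f_j(x)).
Component likelihoods at x = 6.2:
  p_A = 1.05809e-105
  p_B = 0.241971
  p_C = 0.352065
  p_D = 0.27335
Odds = (0.35/0.38) × (0.27335/0.352065) = 0.921053 × 0.776419 ≈ 0.715

0.715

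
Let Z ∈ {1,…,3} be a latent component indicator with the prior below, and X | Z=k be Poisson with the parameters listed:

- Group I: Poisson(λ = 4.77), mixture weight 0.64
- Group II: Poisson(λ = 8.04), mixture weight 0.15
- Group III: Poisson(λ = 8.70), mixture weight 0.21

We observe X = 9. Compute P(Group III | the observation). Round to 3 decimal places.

0.421

By Bayes' theorem, P(k | x) = π_k f_k(x) / Σ_j π_j f_j(x).
Poisson probabilities:
  p_I = 0.0298757
  p_II = 0.124685
  p_III = 0.131084
Unnormalised posteriors:
  π_I·p_I = 0.64 × 0.0298757 = 0.0191204
  π_II·p_II = 0.15 × 0.124685 = 0.0187027
  π_III·p_III = 0.21 × 0.131084 = 0.0275275
Evidence: 0.0191204 + 0.0187027 + 0.0275275 = 0.0653507
P(Group III | x) = 0.0275275 / 0.0653507 ≈ 0.421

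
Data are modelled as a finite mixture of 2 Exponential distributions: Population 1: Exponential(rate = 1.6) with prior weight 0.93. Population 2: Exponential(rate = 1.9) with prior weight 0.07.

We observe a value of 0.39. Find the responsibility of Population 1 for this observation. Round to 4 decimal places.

The responsibility of component k is π_k f_k(x) divided by Σ_j π_j f_j(x).
Component likelihoods at x = 0.39:
  p_1 = 1.6·e^(−1.6·0.39) = 1.6·e^(−0.6240) = 0.857275
  p_2 = 1.9·e^(−1.9·0.39) = 1.9·e^(−0.7410) = 0.90561
Multiply by the mixture weights:
  π_1·p_1 = 0.93 × 0.857275 = 0.797266
  π_2·p_2 = 0.07 × 0.90561 = 0.0633927
Denominator: 0.797266 + 0.0633927 = 0.860659
P(Population 1 | the observation) ≈ 0.9263

0.9263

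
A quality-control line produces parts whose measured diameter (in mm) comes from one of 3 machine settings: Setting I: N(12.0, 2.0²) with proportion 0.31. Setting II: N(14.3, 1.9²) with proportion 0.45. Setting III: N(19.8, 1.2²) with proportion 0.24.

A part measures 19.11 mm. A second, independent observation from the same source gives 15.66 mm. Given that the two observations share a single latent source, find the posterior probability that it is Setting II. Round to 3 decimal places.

0.909

P(component k | x) = π_k·f_k(x) / marginal(x), where marginal(x) = Σ_j π_j·f_j(x).
Since both observations come from the same component, the likelihood for component k is f_k(x₁)·f_k(x₂).
  L_I = [0.000359392] × [0.0373831] = 1.34352e-05
  L_II = [0.00852086] × [0.162517] = 0.00138479
  L_III = [0.281796] × [0.000865234] = 0.000243819
Weight by the priors:
  π_I·L_I = 0.31 × 1.34352e-05 = 4.16491e-06
  π_II·L_II = 0.45 × 0.00138479 = 0.000623155
  π_III·L_III = 0.24 × 0.000243819 = 5.85167e-05
Evidence: 4.16491e-06 + 0.000623155 + 5.85167e-05 = 0.000685836
P(Setting II | x) = 0.000623155 / 0.000685836 ≈ 0.909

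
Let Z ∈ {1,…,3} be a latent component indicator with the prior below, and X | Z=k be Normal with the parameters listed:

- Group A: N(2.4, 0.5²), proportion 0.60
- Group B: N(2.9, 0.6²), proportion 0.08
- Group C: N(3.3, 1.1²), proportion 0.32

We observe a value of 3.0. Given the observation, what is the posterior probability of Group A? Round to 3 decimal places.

0.587

The responsibility of component k is π_k f_k(x) divided by Σ_j π_j f_j(x).
Evaluate each component's likelihood at the observed value:
  p_A = (1/(0.5·√(2π)))·exp(−(3.0−2.4)²/(2·0.5²)) = 0.797885·exp(-0.72000) = 0.388372
  p_B = (1/(0.6·√(2π)))·exp(−(3.0−2.9)²/(2·0.6²)) = 0.664904·exp(-0.01389) = 0.655733
  p_C = (1/(1.1·√(2π)))·exp(−(3.0−3.3)²/(2·1.1²)) = 0.362675·exp(-0.03719) = 0.349435
Weight by the priors:
  π_A·p_A = 0.60 × 0.388372 = 0.233023
  π_B·p_B = 0.08 × 0.655733 = 0.0524586
  π_C·p_C = 0.32 × 0.349435 = 0.111819
Marginal: 0.233023 + 0.0524586 + 0.111819 = 0.397301
So the posterior for Group A is 0.233023 / 0.397301 ≈ 0.587.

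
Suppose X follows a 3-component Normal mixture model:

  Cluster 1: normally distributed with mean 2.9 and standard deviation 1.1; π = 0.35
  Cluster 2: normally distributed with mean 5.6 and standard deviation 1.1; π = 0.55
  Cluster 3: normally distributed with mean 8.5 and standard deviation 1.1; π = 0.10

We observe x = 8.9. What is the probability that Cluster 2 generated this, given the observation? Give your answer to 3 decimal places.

P(component k | x) = w_k·f_k(x) / marginal(x), where marginal(x) = Σ_j w_j·f_j(x).
Evaluate each component's likelihood at the observed value:
  L_1 = 1.25585e-07
  L_2 = 0.00402895
  L_3 = 0.339472
Multiply by the mixture weights:
  w_1·L_1 = 0.35 × 1.25585e-07 = 4.39548e-08
  w_2·L_2 = 0.55 × 0.00402895 = 0.00221592
  w_3·L_3 = 0.10 × 0.339472 = 0.0339472
Marginal: 4.39548e-08 + 0.00221592 + 0.0339472 = 0.0361631
So the posterior for Cluster 2 is 0.00221592 / 0.0361631 ≈ 0.061.

0.061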